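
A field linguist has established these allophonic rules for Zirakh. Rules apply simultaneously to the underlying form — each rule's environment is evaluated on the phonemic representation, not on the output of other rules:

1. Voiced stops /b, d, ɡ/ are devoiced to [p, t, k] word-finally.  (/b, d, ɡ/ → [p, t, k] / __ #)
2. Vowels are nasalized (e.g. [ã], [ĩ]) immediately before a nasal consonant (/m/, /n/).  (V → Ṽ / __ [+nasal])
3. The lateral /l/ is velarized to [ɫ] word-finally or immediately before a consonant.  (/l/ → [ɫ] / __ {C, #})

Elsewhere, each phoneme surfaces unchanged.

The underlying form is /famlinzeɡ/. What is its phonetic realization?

[fãmlĩnzek]

/f/ stays [f].
Rule 2 applies to /a/ (between /f/ and /m/: before a nasal consonant) → [ã].
/m/ stays [m].
/l/ — between /m/ and /i/; rule 3 does not apply here → [l].
/i/ meets the environment for rule 2 (before a nasal consonant) → [ĩ].
/n/ (between /i/ and /z/): no rule targets it → [n].
/z/ (between /n/ and /e/) is unaffected → [z].
/e/ (between /z/ and /ɡ/) fails the environment for rule 2, so it stays [e].
/ɡ/ (word-final): word-finally, so rule 1 applies → [k].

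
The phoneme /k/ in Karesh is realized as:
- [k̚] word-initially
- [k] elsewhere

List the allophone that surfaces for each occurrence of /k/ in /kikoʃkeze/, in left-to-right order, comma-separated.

[k̚], [k], [k]

Occurrence 1 (position 1): word-initially → [k̚].
Occurrence 2 (position 3): no conditioning environment matches → elsewhere allophone [k].
Occurrence 3 (position 6): no conditioning environment matches → elsewhere allophone [k].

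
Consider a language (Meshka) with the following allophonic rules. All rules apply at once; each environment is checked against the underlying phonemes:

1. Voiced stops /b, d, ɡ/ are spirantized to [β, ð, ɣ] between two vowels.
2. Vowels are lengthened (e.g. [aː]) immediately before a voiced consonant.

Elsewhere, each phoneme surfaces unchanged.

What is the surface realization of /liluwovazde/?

[liːluːwoːvaːzde]

/l/ (word-initial): no rule targets it → [l].
Rule 2 applies to /i/ (between /l/ and /l/: before a voiced consonant) → [iː].
/l/ (between /i/ and /u/) is unaffected → [l].
/u/ (between /l/ and /w/): before a voiced consonant, so rule 2 applies → [uː].
/w/ — not in any rule's target class → [w].
/o/ (between /w/ and /v/): before a voiced consonant, so rule 2 applies → [oː].
/v/ (between /o/ and /a/): no rule targets it → [v].
Rule 2 applies to /a/ (between /v/ and /z/: before a voiced consonant) → [aː].
/z/ (between /a/ and /d/): no rule targets it → [z].
/d/ (between /z/ and /e/) fails the environment for rule 1, so it stays [d].
/e/ (word-final): rule 2 targets it, but not before a voiced consonant → unchanged [e].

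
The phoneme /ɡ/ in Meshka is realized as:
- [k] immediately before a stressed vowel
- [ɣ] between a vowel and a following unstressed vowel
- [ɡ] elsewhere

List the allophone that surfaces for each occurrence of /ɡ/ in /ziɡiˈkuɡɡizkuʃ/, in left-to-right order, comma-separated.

[ɣ], [ɡ], [ɡ]

Occurrence 1 (position 3): between a vowel and a following unstressed vowel → [ɣ].
Occurrence 2 (position 7): no conditioning environment matches → elsewhere allophone [ɡ].
Occurrence 3 (position 8): no conditioning environment matches → elsewhere allophone [ɡ].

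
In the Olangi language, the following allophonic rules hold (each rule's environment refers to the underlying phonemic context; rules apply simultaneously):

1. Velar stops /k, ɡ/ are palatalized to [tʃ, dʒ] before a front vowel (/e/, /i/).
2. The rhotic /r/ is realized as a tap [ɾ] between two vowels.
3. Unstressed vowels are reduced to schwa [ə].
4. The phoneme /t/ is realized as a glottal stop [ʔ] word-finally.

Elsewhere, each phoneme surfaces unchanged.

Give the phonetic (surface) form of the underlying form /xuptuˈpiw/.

/x/ (word-initial) is unaffected → [x].
/u/ — between /x/ and /p/, in an unstressed syllable — surfaces as [ə] (rule 3).
/p/ (between /u/ and /t/) is unaffected → [p].
/t/ — between /p/ and /u/; rule 4 does not apply here → [t].
/u/ — between /t/ and /p/, in an unstressed syllable — surfaces as [ə] (rule 3).
/p/ (between /u/ and /i/) is unaffected → [p].
/i/ (between /p/ and /w/) is in the target of rule 3 but the environment (in an unstressed syllable) is not met → [i].
/w/ (word-final): no rule targets it → [w].

[xəptəˈpiw]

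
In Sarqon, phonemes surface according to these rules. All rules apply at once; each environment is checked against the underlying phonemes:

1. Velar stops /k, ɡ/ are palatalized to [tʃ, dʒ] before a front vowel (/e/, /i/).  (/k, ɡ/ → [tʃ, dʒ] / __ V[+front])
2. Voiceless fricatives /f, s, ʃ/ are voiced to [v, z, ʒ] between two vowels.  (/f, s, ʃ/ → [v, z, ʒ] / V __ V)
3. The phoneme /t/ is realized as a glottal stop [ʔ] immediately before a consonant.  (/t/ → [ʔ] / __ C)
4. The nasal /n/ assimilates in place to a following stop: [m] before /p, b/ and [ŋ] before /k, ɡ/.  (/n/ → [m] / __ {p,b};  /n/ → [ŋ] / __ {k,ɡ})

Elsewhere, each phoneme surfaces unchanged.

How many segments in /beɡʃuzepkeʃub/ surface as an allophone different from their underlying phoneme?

Segments that undergo a rule: /k/ → [tʃ] (rule 1); /ʃ/ → [ʒ] (rule 2).
All other segments surface unchanged.

2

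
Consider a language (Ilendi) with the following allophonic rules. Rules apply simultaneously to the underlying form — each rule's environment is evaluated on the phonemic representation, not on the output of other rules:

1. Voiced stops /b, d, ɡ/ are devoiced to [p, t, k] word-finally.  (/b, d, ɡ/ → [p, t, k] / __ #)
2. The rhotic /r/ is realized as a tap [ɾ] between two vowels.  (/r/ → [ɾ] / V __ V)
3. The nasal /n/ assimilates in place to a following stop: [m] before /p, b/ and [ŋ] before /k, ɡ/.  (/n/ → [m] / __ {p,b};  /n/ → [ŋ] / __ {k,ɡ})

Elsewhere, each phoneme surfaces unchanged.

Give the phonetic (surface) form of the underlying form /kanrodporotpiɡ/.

[kanrodpoɾotpik]

/k/ (word-initial): no rule targets it → [k].
/a/ stays [a].
/n/ (between /a/ and /r/) is in the target of rule 3 but the environment (before a labial or velar stop) is not met → [n].
/r/ (between /n/ and /o/) fails the environment for rule 2, so it stays [r].
/o/ (between /r/ and /d/) is unaffected → [o].
/d/ (between /o/ and /p/) fails the environment for rule 1, so it stays [d].
/p/ (between /d/ and /o/): no rule targets it → [p].
/o/ (between /p/ and /r/) is unaffected → [o].
/r/ (between /o/ and /o/): between two vowels, so rule 2 applies → [ɾ].
/o/ (between /r/ and /t/) is unaffected → [o].
/t/ (between /o/ and /p/) is unaffected → [t].
/p/ (between /t/ and /i/) is unaffected → [p].
/i/ — not in any rule's target class → [i].
/ɡ/ — word-final, word-finally — surfaces as [k] (rule 1).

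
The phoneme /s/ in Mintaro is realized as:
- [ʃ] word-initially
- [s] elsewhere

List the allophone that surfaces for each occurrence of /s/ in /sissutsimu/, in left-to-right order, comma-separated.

[ʃ], [s], [s], [s]

Occurrence 1 (position 1): word-initially → [ʃ].
Occurrence 2 (position 3): no conditioning environment matches → elsewhere allophone [s].
Occurrence 3 (position 4): no conditioning environment matches → elsewhere allophone [s].
Occurrence 4 (position 7): no conditioning environment matches → elsewhere allophone [s].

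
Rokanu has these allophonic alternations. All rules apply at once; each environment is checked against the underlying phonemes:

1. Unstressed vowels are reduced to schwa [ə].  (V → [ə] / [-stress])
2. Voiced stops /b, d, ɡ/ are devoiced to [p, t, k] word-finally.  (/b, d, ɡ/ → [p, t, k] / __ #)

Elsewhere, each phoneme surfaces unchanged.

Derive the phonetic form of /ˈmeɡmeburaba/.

[ˈmeɡməbərəbə]

/m/ (word-initial) is unaffected → [m].
/e/ (between /m/ and /ɡ/) fails the environment for rule 1, so it stays [e].
/ɡ/ (between /e/ and /m/) is in the target of rule 2 but the environment (word-finally) is not met → [ɡ].
/m/ (between /ɡ/ and /e/) is unaffected → [m].
/e/ — between /m/ and /b/, in an unstressed syllable — surfaces as [ə] (rule 1).
/b/ (between /e/ and /u/): rule 2 targets it, but not word-finally → unchanged [b].
Rule 1 applies to /u/ (between /b/ and /r/: in an unstressed syllable) → [ə].
/r/ (between /u/ and /a/): no rule targets it → [r].
/a/ (between /r/ and /b/): in an unstressed syllable, so rule 1 applies → [ə].
/b/ (between /a/ and /a/) fails the environment for rule 2, so it stays [b].
Rule 1 applies to /a/ (word-final: in an unstressed syllable) → [ə].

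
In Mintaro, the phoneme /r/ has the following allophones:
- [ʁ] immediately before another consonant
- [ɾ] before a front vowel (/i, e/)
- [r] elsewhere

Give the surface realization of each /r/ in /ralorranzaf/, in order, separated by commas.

[r], [ʁ], [r]

Occurrence 1 (position 1): no conditioning environment matches → elsewhere allophone [r].
Occurrence 2 (position 5): immediately before another consonant → [ʁ].
Occurrence 3 (position 6): no conditioning environment matches → elsewhere allophone [r].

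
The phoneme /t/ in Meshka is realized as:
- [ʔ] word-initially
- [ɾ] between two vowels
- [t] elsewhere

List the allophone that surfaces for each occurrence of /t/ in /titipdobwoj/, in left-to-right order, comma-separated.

[ʔ], [ɾ]

Occurrence 1 (position 1): word-initially → [ʔ].
Occurrence 2 (position 3): between two vowels → [ɾ].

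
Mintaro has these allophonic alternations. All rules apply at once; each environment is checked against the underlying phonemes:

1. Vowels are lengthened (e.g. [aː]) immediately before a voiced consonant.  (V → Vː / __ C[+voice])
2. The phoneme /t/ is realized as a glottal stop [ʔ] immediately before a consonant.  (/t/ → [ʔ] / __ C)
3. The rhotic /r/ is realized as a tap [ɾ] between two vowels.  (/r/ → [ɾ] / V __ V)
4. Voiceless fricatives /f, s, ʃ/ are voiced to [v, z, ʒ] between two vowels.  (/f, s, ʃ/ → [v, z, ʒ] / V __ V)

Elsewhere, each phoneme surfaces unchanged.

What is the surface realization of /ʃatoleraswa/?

[ʃatoːleːɾaswa]

/ʃ/ — word-initial; rule 4 does not apply here → [ʃ].
/a/ — between /ʃ/ and /t/; rule 1 does not apply here → [a].
/t/ (between /a/ and /o/): rule 2 targets it, but not immediately before a consonant → unchanged [t].
/o/ (between /t/ and /l/): before a voiced consonant, so rule 1 applies → [oː].
/e/ — between /l/ and /r/, before a voiced consonant — surfaces as [eː] (rule 1).
/r/ — between /e/ and /a/, between two vowels — surfaces as [ɾ] (rule 3).
/a/ (between /r/ and /s/) fails the environment for rule 1, so it stays [a].
/s/ (between /a/ and /w/) is in the target of rule 4 but the environment (between two vowels) is not met → [s].
/a/ (word-final) is in the target of rule 1 but the environment (before a voiced consonant) is not met → [a].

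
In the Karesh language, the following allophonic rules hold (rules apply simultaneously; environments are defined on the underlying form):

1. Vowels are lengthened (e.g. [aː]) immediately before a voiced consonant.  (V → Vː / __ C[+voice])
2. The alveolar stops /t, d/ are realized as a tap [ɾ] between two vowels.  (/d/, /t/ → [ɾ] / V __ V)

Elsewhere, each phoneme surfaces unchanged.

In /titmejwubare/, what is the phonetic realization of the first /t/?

/t/ (word-initial) is in the target of rule 2 but the environment (between two vowels) is not met → [t].

[t]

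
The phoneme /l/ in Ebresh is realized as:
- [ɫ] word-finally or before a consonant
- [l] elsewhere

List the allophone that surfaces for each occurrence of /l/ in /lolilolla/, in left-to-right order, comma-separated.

Occurrence 1 (position 1): no conditioning environment matches → elsewhere allophone [l].
Occurrence 2 (position 3): no conditioning environment matches → elsewhere allophone [l].
Occurrence 3 (position 5): no conditioning environment matches → elsewhere allophone [l].
Occurrence 4 (position 7): word-finally or before a consonant → [ɫ].
Occurrence 5 (position 8): no conditioning environment matches → elsewhere allophone [l].

[l], [l], [l], [ɫ], [l]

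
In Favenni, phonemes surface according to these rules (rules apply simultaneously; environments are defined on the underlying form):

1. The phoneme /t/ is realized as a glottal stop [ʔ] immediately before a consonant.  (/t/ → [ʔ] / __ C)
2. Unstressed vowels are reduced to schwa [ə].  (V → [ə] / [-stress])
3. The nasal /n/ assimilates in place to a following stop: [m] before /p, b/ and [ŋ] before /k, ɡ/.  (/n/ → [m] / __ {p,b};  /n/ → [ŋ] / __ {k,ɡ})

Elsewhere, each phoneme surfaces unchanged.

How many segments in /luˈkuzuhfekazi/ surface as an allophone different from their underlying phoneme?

Segments that undergo a rule: /u/ → [ə] (rule 2); /u/ → [ə] (rule 2); /e/ → [ə] (rule 2); /a/ → [ə] (rule 2); /i/ → [ə] (rule 2).
All other segments surface unchanged.

5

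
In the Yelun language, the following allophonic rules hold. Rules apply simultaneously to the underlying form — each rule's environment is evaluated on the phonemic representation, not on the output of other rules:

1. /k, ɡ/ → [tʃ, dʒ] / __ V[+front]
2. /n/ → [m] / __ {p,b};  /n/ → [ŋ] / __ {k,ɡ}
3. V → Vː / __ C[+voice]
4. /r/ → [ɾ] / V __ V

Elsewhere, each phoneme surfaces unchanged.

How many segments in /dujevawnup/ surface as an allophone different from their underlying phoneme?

3

Segments that undergo a rule: /u/ → [uː] (rule 3); /e/ → [eː] (rule 3); /a/ → [aː] (rule 3).
All other segments surface unchanged.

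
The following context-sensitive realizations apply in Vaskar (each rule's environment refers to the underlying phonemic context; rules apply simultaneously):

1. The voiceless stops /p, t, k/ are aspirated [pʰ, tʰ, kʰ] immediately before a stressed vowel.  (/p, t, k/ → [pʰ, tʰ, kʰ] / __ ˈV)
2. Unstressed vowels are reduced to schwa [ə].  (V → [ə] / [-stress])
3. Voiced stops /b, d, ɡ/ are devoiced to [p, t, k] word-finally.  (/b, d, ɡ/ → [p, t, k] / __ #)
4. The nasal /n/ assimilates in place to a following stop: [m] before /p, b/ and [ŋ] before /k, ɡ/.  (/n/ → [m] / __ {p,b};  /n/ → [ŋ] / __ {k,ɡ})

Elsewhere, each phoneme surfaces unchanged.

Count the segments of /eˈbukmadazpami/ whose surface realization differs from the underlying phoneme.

Segments that undergo a rule: /e/ → [ə] (rule 2); /a/ → [ə] (rule 2); /a/ → [ə] (rule 2); /a/ → [ə] (rule 2); /i/ → [ə] (rule 2).
All other segments surface unchanged.

5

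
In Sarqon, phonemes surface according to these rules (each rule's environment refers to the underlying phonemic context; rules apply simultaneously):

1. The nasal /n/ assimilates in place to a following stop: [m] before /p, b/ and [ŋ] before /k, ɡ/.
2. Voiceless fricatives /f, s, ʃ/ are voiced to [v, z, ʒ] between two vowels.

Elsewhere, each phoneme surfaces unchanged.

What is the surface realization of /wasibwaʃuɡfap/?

[wazibwaʒuɡfap]

/s/ meets the environment for rule 2 (between two vowels) → [z].
/ʃ/ (between /a/ and /u/): between two vowels, so rule 2 applies → [ʒ].
/f/ (between /ɡ/ and /a/) fails the environment for rule 2, so it stays [f].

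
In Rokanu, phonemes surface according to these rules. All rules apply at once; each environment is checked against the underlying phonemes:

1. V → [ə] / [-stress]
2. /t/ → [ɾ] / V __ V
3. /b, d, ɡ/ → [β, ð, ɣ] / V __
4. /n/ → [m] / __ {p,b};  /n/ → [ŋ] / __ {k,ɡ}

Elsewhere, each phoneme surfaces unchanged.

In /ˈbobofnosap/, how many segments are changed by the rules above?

4

Segments that undergo a rule: /b/ → [β] (rule 3); /o/ → [ə] (rule 1); /o/ → [ə] (rule 1); /a/ → [ə] (rule 1).
All other segments surface unchanged.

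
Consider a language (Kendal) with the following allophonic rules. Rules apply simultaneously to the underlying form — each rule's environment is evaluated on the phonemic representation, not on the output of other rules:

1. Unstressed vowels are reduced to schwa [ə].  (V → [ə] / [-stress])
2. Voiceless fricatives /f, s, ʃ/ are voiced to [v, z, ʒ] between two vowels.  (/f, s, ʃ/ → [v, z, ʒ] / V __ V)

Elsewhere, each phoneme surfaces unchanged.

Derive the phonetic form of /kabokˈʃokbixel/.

/k/ (word-initial) is unaffected → [k].
/a/ — between /k/ and /b/, in an unstressed syllable — surfaces as [ə] (rule 1).
/b/ stays [b].
/o/ meets the environment for rule 1 (in an unstressed syllable) → [ə].
/k/ (between /o/ and /ʃ/): no rule targets it → [k].
/ʃ/ (between /k/ and /o/) fails the environment for rule 2, so it stays [ʃ].
/o/ (between /ʃ/ and /k/): rule 1 targets it, but not in an unstressed syllable → unchanged [o].
/k/ — not in any rule's target class → [k].
/b/ — not in any rule's target class → [b].
/i/ (between /b/ and /x/): in an unstressed syllable, so rule 1 applies → [ə].
/x/ (between /i/ and /e/): no rule targets it → [x].
/e/ (between /x/ and /l/) occurs in an unstressed syllable → [ə] by rule 1.
/l/ — not in any rule's target class → [l].

[kəbəkˈʃokbəxəl]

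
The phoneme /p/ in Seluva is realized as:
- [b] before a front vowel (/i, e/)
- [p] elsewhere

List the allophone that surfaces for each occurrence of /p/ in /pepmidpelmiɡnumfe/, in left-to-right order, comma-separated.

Occurrence 1 (position 1): before a front vowel (/i, e/) → [b].
Occurrence 2 (position 3): no conditioning environment matches → elsewhere allophone [p].
Occurrence 3 (position 7): before a front vowel (/i, e/) → [b].

[b], [p], [b]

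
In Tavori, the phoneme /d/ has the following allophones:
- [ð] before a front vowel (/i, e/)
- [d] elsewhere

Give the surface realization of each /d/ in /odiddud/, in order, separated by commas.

[ð], [d], [d], [d]

Occurrence 1 (position 2): before a front vowel (/i, e/) → [ð].
Occurrence 2 (position 4): no conditioning environment matches → elsewhere allophone [d].
Occurrence 3 (position 5): no conditioning environment matches → elsewhere allophone [d].
Occurrence 4 (position 7): no conditioning environment matches → elsewhere allophone [d].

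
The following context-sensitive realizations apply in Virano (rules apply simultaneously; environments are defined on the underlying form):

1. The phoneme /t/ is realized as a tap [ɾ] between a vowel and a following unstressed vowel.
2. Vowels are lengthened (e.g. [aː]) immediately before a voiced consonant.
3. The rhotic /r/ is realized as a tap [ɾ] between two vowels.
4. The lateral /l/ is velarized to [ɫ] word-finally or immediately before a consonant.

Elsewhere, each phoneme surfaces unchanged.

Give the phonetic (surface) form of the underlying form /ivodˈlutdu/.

/i/ (word-initial): before a voiced consonant, so rule 2 applies → [iː].
/v/ (between /i/ and /o/): no rule targets it → [v].
/o/ — between /v/ and /d/, before a voiced consonant — surfaces as [oː] (rule 2).
/d/ stays [d].
/l/ — between /d/ and /u/; rule 4 does not apply here → [l].
/u/ (between /l/ and /t/) is in the target of rule 2 but the environment (before a voiced consonant) is not met → [u].
/t/ (between /u/ and /d/): rule 1 targets it, but not between a vowel and a following unstressed vowel → unchanged [t].
/d/ (between /t/ and /u/): no rule targets it → [d].
/u/ (word-final) fails the environment for rule 2, so it stays [u].

[iːvoːdˈlutdu]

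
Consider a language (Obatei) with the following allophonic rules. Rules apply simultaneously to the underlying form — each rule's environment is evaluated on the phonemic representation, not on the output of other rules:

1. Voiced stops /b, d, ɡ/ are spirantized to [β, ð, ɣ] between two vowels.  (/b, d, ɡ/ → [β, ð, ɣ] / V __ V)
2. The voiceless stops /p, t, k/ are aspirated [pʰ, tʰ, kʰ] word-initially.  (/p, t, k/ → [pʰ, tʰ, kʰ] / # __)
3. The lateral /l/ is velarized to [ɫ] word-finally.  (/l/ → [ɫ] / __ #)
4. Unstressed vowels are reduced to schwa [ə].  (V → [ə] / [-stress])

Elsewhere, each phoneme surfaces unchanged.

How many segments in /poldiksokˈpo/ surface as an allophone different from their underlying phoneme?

4

Segments that undergo a rule: /p/ → [pʰ] (rule 2); /o/ → [ə] (rule 4); /i/ → [ə] (rule 4); /o/ → [ə] (rule 4).
All other segments surface unchanged.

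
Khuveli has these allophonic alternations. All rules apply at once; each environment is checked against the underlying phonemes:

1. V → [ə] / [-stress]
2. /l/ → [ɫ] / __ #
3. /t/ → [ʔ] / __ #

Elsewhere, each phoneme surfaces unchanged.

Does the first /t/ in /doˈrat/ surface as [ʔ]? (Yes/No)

/t/ (word-final) occurs word-finally → [ʔ] by rule 3.
The actual realization is [ʔ], which matches [ʔ].

Yes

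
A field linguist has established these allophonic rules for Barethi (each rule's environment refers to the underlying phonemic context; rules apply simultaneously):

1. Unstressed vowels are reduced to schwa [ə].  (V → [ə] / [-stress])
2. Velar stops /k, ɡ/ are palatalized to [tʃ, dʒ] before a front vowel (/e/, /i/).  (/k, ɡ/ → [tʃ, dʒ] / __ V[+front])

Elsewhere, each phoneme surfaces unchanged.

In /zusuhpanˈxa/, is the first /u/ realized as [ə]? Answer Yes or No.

Yes

/u/ (between /z/ and /s/) occurs in an unstressed syllable → [ə] by rule 1.
The actual realization is [ə], which matches [ə].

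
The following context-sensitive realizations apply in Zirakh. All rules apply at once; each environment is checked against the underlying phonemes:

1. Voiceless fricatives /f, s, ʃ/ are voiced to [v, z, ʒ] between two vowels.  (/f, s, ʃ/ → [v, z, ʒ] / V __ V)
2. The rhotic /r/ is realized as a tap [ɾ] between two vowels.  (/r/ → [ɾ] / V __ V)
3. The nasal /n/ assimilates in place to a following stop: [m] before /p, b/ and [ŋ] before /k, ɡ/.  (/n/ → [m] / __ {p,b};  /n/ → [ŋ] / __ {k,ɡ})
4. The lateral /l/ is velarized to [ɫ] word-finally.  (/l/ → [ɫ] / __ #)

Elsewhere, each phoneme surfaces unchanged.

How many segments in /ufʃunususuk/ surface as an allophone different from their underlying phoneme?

Segments that undergo a rule: /s/ → [z] (rule 1); /s/ → [z] (rule 1).
All other segments surface unchanged.

2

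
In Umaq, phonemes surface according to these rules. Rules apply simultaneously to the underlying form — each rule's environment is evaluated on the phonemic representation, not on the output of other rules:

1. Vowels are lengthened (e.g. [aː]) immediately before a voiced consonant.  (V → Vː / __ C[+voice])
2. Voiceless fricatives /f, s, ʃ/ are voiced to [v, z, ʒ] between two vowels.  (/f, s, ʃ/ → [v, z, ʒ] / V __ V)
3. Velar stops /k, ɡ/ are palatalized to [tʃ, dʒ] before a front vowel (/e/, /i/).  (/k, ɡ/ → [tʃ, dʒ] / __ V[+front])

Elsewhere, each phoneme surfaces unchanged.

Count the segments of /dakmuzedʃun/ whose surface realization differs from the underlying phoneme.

Segments that undergo a rule: /u/ → [uː] (rule 1); /e/ → [eː] (rule 1); /u/ → [uː] (rule 1).
All other segments surface unchanged.

3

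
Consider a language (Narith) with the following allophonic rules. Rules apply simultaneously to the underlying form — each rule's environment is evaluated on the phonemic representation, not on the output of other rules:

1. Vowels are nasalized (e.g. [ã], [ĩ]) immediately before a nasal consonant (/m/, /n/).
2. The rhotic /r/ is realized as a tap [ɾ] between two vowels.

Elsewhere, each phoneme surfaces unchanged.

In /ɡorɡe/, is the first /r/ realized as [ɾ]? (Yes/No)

/r/ — between /o/ and /ɡ/; rule 2 does not apply here → [r].
The actual realization is [r], not [ɾ].

No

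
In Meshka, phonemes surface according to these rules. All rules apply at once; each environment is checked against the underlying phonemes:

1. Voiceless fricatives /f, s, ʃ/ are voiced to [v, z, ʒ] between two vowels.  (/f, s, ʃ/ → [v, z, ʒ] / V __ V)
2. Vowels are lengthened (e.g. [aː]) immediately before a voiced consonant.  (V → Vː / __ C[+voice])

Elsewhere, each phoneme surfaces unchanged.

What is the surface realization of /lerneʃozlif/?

Rule 2 applies to /e/ (between /l/ and /r/: before a voiced consonant) → [eː].
/e/ (between /n/ and /ʃ/) fails the environment for rule 2, so it stays [e].
/ʃ/ meets the environment for rule 1 (between two vowels) → [ʒ].
/o/ — between /ʃ/ and /z/, before a voiced consonant — surfaces as [oː] (rule 2).
/i/ (between /l/ and /f/): rule 2 targets it, but not before a voiced consonant → unchanged [i].
/f/ — word-final; rule 1 does not apply here → [f].

[leːrneʒoːzlif]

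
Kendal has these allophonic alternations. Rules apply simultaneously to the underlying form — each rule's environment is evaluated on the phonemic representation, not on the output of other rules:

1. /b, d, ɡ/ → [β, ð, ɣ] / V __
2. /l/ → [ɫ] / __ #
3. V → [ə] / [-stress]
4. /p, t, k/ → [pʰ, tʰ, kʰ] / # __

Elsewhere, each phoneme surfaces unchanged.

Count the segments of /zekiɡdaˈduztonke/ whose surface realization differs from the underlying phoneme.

7

Segments that undergo a rule: /e/ → [ə] (rule 3); /i/ → [ə] (rule 3); /ɡ/ → [ɣ] (rule 1); /a/ → [ə] (rule 3); /d/ → [ð] (rule 1); /o/ → [ə] (rule 3); /e/ → [ə] (rule 3).
All other segments surface unchanged.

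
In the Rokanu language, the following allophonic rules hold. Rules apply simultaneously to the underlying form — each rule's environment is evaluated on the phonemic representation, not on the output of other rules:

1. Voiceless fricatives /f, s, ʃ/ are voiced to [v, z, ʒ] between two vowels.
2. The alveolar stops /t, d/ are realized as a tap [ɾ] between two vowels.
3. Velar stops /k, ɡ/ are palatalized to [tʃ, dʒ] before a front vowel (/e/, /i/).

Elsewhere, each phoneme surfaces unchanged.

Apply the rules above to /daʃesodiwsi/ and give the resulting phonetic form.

/d/ — word-initial; rule 2 does not apply here → [d].
/a/ (between /d/ and /ʃ/): no rule targets it → [a].
Rule 1 applies to /ʃ/ (between /a/ and /e/: between two vowels) → [ʒ].
/e/ (between /ʃ/ and /s/): no rule targets it → [e].
/s/ (between /e/ and /o/) occurs between two vowels → [z] by rule 1.
/o/ (between /s/ and /d/): no rule targets it → [o].
Rule 2 applies to /d/ (between /o/ and /i/: between two vowels) → [ɾ].
/i/ (between /d/ and /w/) is unaffected → [i].
/w/ stays [w].
/s/ — between /w/ and /i/; rule 1 does not apply here → [s].
/i/ (word-final) is unaffected → [i].

[daʒezoɾiwsi]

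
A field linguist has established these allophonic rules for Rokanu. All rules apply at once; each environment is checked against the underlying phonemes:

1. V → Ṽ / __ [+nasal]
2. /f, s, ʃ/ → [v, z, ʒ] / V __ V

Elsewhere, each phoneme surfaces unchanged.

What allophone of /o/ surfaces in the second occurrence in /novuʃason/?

[õ]

/o/ — between /s/ and /n/, before a nasal consonant — surfaces as [õ] (rule 1).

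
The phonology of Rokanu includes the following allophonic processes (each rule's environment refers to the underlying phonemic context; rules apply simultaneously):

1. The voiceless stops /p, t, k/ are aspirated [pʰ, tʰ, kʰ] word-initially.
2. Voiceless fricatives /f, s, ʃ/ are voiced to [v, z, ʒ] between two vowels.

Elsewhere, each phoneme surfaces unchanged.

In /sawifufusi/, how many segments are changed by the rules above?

Segments that undergo a rule: /f/ → [v] (rule 2); /f/ → [v] (rule 2); /s/ → [z] (rule 2).
All other segments surface unchanged.

3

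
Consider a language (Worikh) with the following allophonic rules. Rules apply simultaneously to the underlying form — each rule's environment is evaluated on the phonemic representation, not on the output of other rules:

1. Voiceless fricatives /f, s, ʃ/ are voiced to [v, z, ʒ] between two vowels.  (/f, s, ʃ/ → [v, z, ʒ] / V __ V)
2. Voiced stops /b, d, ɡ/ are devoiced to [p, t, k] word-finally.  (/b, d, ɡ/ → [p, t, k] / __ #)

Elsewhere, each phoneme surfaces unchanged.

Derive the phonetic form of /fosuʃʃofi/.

[fozuʃʃovi]

/f/ (word-initial) fails the environment for rule 1, so it stays [f].
/o/ — not in any rule's target class → [o].
/s/ meets the environment for rule 1 (between two vowels) → [z].
/u/ stays [u].
/ʃ/ (between /u/ and /ʃ/): rule 1 targets it, but not between two vowels → unchanged [ʃ].
/ʃ/ — between /ʃ/ and /o/; rule 1 does not apply here → [ʃ].
/o/ (between /ʃ/ and /f/) is unaffected → [o].
/f/ — between /o/ and /i/, between two vowels — surfaces as [v] (rule 1).
/i/ stays [i].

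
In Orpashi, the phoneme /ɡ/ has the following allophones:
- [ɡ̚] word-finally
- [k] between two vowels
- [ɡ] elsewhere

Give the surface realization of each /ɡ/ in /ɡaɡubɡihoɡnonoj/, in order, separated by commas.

Occurrence 1 (position 1): no conditioning environment matches → elsewhere allophone [ɡ].
Occurrence 2 (position 3): between two vowels → [k].
Occurrence 3 (position 6): no conditioning environment matches → elsewhere allophone [ɡ].
Occurrence 4 (position 10): no conditioning environment matches → elsewhere allophone [ɡ].

[ɡ], [k], [ɡ], [ɡ]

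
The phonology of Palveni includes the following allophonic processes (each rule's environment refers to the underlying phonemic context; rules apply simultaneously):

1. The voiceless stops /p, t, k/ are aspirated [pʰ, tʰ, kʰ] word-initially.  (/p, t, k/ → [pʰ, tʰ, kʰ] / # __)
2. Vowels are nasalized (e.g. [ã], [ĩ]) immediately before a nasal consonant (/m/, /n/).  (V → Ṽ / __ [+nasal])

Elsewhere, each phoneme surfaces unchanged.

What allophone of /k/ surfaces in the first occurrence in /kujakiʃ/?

/k/ — word-initial, word-initially — surfaces as [kʰ] (rule 1).

[kʰ]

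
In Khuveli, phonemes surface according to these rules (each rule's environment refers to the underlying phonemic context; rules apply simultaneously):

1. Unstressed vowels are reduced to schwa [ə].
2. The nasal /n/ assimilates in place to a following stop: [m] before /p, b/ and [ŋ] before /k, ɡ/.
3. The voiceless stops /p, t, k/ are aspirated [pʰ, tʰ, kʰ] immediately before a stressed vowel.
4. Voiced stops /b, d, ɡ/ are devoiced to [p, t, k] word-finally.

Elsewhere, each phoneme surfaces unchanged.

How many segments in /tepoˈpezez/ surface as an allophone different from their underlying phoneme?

Segments that undergo a rule: /e/ → [ə] (rule 1); /o/ → [ə] (rule 1); /p/ → [pʰ] (rule 3); /e/ → [ə] (rule 1).
All other segments surface unchanged.

4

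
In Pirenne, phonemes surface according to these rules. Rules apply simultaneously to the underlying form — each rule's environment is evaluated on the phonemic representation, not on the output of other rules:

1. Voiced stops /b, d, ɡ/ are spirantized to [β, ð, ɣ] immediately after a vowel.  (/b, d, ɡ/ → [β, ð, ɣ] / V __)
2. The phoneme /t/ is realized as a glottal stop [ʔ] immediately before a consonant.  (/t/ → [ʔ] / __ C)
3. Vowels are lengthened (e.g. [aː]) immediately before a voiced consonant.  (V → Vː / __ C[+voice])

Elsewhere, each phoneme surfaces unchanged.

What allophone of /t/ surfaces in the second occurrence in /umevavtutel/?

/t/ (between /u/ and /e/): rule 2 targets it, but not immediately before a consonant → unchanged [t].

[t]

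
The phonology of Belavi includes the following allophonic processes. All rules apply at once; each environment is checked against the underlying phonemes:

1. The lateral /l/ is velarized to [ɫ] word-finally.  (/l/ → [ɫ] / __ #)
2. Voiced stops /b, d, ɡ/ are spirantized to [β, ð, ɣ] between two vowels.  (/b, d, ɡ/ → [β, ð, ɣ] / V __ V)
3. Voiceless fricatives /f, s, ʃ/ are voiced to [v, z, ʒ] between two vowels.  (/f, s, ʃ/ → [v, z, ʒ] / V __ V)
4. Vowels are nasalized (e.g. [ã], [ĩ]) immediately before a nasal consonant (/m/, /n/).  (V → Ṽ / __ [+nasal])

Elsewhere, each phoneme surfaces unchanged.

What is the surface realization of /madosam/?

/m/ — not in any rule's target class → [m].
/a/ (between /m/ and /d/) is in the target of rule 4 but the environment (before a nasal consonant) is not met → [a].
/d/ — between /a/ and /o/, between two vowels — surfaces as [ð] (rule 2).
/o/ (between /d/ and /s/) fails the environment for rule 4, so it stays [o].
/s/ (between /o/ and /a/): between two vowels, so rule 3 applies → [z].
/a/ — between /s/ and /m/, before a nasal consonant — surfaces as [ã] (rule 4).
/m/ stays [m].

[maðozãm]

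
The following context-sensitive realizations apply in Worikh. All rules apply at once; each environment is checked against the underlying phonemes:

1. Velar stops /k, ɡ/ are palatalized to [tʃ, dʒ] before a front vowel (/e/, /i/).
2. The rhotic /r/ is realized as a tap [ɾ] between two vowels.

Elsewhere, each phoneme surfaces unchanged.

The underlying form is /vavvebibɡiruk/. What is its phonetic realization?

[vavvebibdʒiɾuk]

/v/ — not in any rule's target class → [v].
/a/ (between /v/ and /v/): no rule targets it → [a].
/v/ (between /a/ and /v/) is unaffected → [v].
/v/ stays [v].
/e/ (between /v/ and /b/) is unaffected → [e].
/b/ stays [b].
/i/ (between /b/ and /b/) is unaffected → [i].
/b/ — not in any rule's target class → [b].
/ɡ/ — between /b/ and /i/, before a front vowel — surfaces as [dʒ] (rule 1).
/i/ — not in any rule's target class → [i].
Rule 2 applies to /r/ (between /i/ and /u/: between two vowels) → [ɾ].
/u/ stays [u].
/k/ (word-final) is in the target of rule 1 but the environment (before a front vowel) is not met → [k].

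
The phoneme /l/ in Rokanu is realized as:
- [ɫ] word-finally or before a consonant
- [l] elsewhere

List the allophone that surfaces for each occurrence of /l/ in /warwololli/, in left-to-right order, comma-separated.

Occurrence 1 (position 6): no conditioning environment matches → elsewhere allophone [l].
Occurrence 2 (position 8): word-finally or before a consonant → [ɫ].
Occurrence 3 (position 9): no conditioning environment matches → elsewhere allophone [l].

[l], [ɫ], [l]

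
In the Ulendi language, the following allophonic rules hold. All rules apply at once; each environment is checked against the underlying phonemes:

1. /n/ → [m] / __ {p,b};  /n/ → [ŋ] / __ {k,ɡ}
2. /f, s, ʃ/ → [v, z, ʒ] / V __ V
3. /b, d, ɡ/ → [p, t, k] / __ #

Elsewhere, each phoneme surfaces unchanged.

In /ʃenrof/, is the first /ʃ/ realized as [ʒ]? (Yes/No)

/ʃ/ (word-initial): rule 2 targets it, but not between two vowels → unchanged [ʃ].
The actual realization is [ʃ], not [ʒ].

No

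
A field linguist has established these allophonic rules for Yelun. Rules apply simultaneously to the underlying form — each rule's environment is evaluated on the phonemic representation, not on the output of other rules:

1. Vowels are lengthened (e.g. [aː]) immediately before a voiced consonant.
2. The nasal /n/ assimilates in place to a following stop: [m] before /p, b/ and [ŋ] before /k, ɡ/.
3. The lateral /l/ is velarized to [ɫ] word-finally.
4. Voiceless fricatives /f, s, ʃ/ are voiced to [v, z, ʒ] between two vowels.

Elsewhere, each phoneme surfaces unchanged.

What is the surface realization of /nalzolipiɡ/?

[naːlzoːlipiːɡ]

/n/ (word-initial): rule 2 targets it, but not before a labial or velar stop → unchanged [n].
/a/ (between /n/ and /l/): before a voiced consonant, so rule 1 applies → [aː].
/l/ (between /a/ and /z/) fails the environment for rule 3, so it stays [l].
/z/ (between /l/ and /o/): no rule targets it → [z].
/o/ — between /z/ and /l/, before a voiced consonant — surfaces as [oː] (rule 1).
/l/ — between /o/ and /i/; rule 3 does not apply here → [l].
/i/ — between /l/ and /p/; rule 1 does not apply here → [i].
/p/ — not in any rule's target class → [p].
/i/ (between /p/ and /ɡ/): before a voiced consonant, so rule 1 applies → [iː].
/ɡ/ (word-final): no rule targets it → [ɡ].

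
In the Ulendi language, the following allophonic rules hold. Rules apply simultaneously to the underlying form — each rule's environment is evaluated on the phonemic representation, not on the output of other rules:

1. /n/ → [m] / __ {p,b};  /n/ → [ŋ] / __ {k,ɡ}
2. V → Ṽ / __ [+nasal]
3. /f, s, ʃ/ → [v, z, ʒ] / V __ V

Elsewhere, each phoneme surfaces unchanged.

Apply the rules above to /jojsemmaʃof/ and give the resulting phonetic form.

[jojsẽmmaʒof]

/j/ (word-initial): no rule targets it → [j].
/o/ (between /j/ and /j/): rule 2 targets it, but not before a nasal consonant → unchanged [o].
/j/ (between /o/ and /s/) is unaffected → [j].
/s/ (between /j/ and /e/): rule 3 targets it, but not between two vowels → unchanged [s].
/e/ (between /s/ and /m/) occurs before a nasal consonant → [ẽ] by rule 2.
/m/ (between /e/ and /m/) is unaffected → [m].
/m/ — not in any rule's target class → [m].
/a/ (between /m/ and /ʃ/): rule 2 targets it, but not before a nasal consonant → unchanged [a].
Rule 3 applies to /ʃ/ (between /a/ and /o/: between two vowels) → [ʒ].
/o/ (between /ʃ/ and /f/) is in the target of rule 2 but the environment (before a nasal consonant) is not met → [o].
/f/ (word-final) fails the environment for rule 3, so it stays [f].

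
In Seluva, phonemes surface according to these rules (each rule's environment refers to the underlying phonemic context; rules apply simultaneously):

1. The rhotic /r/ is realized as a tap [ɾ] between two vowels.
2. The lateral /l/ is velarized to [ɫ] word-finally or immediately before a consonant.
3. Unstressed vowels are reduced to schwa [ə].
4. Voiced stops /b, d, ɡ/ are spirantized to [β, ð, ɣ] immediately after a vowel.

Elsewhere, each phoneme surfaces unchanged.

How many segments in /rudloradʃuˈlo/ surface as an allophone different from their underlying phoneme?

Segments that undergo a rule: /u/ → [ə] (rule 3); /d/ → [ð] (rule 4); /o/ → [ə] (rule 3); /r/ → [ɾ] (rule 1); /a/ → [ə] (rule 3); /d/ → [ð] (rule 4); /u/ → [ə] (rule 3).
All other segments surface unchanged.

7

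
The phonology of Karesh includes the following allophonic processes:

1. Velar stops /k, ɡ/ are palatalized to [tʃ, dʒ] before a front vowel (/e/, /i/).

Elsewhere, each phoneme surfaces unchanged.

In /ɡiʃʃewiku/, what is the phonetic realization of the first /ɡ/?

/ɡ/ (word-initial) occurs before a front vowel → [dʒ] by rule 1.

[dʒ]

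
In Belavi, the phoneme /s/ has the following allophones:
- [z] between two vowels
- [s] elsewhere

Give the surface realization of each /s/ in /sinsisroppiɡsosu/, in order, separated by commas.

[s], [s], [s], [s], [z]

Occurrence 1 (position 1): no conditioning environment matches → elsewhere allophone [s].
Occurrence 2 (position 4): no conditioning environment matches → elsewhere allophone [s].
Occurrence 3 (position 6): no conditioning environment matches → elsewhere allophone [s].
Occurrence 4 (position 13): no conditioning environment matches → elsewhere allophone [s].
Occurrence 5 (position 15): between two vowels → [z].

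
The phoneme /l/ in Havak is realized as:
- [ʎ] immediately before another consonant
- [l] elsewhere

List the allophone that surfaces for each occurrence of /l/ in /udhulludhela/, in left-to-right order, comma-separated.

[ʎ], [l], [l]

Occurrence 1 (position 5): immediately before another consonant → [ʎ].
Occurrence 2 (position 6): no conditioning environment matches → elsewhere allophone [l].
Occurrence 3 (position 11): no conditioning environment matches → elsewhere allophone [l].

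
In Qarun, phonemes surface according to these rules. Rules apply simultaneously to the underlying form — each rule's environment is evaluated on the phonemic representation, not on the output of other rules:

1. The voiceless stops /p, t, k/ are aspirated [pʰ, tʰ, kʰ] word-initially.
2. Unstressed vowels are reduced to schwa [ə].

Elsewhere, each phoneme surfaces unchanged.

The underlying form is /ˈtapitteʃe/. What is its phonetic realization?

[ˈtʰapəttəʃə]

Rule 1 applies to /t/ (word-initial: word-initially) → [tʰ].
/a/ (between /t/ and /p/) is in the target of rule 2 but the environment (in an unstressed syllable) is not met → [a].
/p/ (between /a/ and /i/) is in the target of rule 1 but the environment (word-initially) is not met → [p].
/i/ (between /p/ and /t/): in an unstressed syllable, so rule 2 applies → [ə].
/t/ (between /i/ and /t/): rule 1 targets it, but not word-initially → unchanged [t].
/t/ (between /t/ and /e/) fails the environment for rule 1, so it stays [t].
/e/ — between /t/ and /ʃ/, in an unstressed syllable — surfaces as [ə] (rule 2).
/ʃ/ (between /e/ and /e/): no rule targets it → [ʃ].
Rule 2 applies to /e/ (word-final: in an unstressed syllable) → [ə].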